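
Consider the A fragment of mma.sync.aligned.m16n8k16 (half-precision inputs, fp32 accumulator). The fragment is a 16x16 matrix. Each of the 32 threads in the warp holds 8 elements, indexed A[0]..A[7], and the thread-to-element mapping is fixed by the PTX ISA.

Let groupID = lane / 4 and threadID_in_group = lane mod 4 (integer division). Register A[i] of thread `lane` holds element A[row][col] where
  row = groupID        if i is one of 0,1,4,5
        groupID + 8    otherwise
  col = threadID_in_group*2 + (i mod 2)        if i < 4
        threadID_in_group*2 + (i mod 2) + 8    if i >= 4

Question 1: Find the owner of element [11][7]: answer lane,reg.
15,3

r:11=>grp=3,rB=1  c:7=>cB=0,tig=3,lo=1
L=3*4+3=15  i=0*4+1*2+1=3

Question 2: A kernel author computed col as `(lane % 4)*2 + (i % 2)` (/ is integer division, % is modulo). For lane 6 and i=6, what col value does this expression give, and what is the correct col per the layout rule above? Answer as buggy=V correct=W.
`(lane % 4)*2 + (i % 2)`[6,6]=>4
L=6=>grp=6>>2=1, tig=6&3=2
[6]=>row 1+8=9  col 2·2+0+8=12
col: 4 vs 12

buggy=4 correct=12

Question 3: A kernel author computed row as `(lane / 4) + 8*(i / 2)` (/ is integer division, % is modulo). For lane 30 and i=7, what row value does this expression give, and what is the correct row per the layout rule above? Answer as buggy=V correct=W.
buggy=31 correct=15

`(lane / 4) + 8*(i / 2)`[30,7]->31
L=30->g=30>>2=7, t=30&3=2
[7]->row 7+8=15  col 2·2+1+8=13
row: 31 vs 15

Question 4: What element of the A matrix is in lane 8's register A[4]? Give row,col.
8: gid=2,tid=0
[4] (2+0,0*2+0+8) = (2,8)

2,8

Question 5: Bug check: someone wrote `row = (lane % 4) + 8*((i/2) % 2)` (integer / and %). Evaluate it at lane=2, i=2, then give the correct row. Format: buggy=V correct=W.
buggy=10 correct=8

`(lane % 4) + 8*((i/2) % 2)`[2,2]⇒10
2: gr=0,th=2
[2] (0+8,2*2+0+0) = (8,4)
row: 10 vs 8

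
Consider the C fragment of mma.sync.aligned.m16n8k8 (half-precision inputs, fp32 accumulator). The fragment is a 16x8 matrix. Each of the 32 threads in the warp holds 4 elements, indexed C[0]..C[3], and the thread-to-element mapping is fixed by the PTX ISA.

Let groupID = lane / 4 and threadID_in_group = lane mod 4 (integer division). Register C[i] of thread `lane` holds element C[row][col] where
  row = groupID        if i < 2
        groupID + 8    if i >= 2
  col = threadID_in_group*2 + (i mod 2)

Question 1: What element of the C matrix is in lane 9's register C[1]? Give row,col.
lane 9: g=2 (9/4), t=1 (9%4)
i=1: r=2+0=2, c=1*2+1=3

2,3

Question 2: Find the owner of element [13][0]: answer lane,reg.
20,2

r=13⇒gr=5,Rb=1  c=0⇒th=0,odd=0
L=5*4+0=20  i=1*2+0=2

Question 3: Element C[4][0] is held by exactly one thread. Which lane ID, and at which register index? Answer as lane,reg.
16,0

r:4=>grp=4,rB=0  c:0=>tig=0,lo=0
L=4*4+0=16  i=0*2+0=0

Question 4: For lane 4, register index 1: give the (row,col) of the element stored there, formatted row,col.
lane 4: G=1 (4/4), T=0 (4%4)
i=1: r=1+0=1, c=0*2+1=1

1,1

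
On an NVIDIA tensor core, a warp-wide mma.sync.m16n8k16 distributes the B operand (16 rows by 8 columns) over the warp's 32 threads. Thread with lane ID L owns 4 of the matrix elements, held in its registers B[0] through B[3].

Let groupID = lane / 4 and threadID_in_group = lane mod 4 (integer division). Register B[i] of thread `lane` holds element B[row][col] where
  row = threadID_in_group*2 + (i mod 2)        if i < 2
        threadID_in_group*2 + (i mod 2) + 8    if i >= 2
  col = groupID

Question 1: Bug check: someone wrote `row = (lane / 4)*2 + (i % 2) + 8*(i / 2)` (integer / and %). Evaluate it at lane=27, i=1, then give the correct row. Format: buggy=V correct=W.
`(lane / 4)*2 + (i % 2) + 8*(i / 2)`[27,1]->13
L=27->g=27>>2=6, t=27&3=3
[1]->row 3·2+1+0=7  col g=6
row: 13 vs 7

buggy=13 correct=7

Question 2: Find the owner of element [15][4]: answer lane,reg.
19,3

c=4→G=4  r=15→rhi=1,T=3,p=1
L=4*4+3=19  i=1*2+1=3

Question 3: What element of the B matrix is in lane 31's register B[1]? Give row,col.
7,7

L=31=>grp=31>>2=7, tig=31&3=3
[1]=>row 3·2+1+0=7  col grp=7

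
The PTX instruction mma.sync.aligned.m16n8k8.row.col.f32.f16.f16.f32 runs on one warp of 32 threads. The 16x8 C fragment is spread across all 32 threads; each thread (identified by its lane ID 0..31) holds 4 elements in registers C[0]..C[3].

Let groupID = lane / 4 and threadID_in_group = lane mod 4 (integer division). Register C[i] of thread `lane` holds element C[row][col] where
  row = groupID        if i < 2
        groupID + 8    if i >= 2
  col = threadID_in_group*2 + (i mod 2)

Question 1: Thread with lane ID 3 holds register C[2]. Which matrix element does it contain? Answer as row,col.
3: g=0,t=3
[2] (0+8,3*2+0) = (8,6)

8,6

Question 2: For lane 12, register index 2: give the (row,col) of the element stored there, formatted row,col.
11,0

12: G=3,T=0
[2] (3+8,0*2+0) = (11,0)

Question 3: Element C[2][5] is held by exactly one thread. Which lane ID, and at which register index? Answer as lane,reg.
r=2⇒gr=2,Rb=0  c=5⇒th=2,odd=1
L=2*4+2=10  i=0*2+1=1

10,1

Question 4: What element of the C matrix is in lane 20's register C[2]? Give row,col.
13,0

lane 20: g=5 (20/4), t=0 (20%4)
i=2: r=5+8=13, c=0*2+0=0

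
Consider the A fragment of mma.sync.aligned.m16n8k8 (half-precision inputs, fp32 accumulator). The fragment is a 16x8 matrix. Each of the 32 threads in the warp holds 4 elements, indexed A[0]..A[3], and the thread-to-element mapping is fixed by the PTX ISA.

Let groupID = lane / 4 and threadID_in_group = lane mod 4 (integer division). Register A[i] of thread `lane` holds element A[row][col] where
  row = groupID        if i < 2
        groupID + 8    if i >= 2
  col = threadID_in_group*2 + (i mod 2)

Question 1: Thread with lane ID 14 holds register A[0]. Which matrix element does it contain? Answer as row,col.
lane 14->14/4=3, 14 mod 4=2
i=0  r:3+0->3  c:2·2+0->4

3,4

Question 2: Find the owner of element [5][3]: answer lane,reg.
21,1

r=5→G=5,rhi=0  c=3→T=1,p=1
L=5*4+1=21  i=0*2+1=1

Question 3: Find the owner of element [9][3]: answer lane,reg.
5,3

r=9⇒gr=1,Rb=1  c=3⇒th=1,odd=1
L=1*4+1=5  i=1*2+1=3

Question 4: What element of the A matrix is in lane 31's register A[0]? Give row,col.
L=31->g=31>>2=7, t=31&3=3
[0]->row 7+0=7  col 3·2+0=6

7,6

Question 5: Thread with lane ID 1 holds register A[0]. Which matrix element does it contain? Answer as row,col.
lane 1->1/4=0, 1 mod 4=1
i=0  r:0+0->0  c:2·1+0->2

0,2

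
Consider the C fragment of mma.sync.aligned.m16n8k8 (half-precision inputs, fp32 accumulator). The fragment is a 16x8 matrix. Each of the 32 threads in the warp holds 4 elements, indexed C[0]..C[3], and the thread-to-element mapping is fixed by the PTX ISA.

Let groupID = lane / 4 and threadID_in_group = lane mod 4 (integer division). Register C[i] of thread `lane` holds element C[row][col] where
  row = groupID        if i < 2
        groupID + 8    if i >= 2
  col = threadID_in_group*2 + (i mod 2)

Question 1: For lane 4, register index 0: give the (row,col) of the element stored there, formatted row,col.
1,0

L=4=>grp=4>>2=1, tig=4&3=0
[0]=>row 1+0=1  col 0·2+0=0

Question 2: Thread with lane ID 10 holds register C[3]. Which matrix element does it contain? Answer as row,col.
10: g=2,t=2
[3] (2+8,2*2+1) = (10,5)

10,5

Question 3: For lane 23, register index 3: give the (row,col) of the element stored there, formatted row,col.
13,7

23: gr=5,th=3
[3] (5+8,3*2+1) = (13,7)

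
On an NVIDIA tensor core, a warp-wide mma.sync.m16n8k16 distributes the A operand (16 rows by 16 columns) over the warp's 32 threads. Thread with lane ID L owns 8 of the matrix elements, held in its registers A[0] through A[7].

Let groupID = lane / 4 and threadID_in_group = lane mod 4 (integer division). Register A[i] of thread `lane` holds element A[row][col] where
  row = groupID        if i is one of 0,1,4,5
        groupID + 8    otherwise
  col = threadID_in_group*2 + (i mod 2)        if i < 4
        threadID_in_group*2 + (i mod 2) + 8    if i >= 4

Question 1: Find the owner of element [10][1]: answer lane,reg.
8,3

r:10=>grp=2,rB=1  c:1=>cB=0,tig=0,lo=1
L=2*4+0=8  i=0*4+1*2+1=3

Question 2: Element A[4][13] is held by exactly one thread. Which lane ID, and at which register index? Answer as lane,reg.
r:4=>grp=4,rB=0  c:13=>cB=1,tig=2,lo=1
L=4*4+2=18  i=1*4+0*2+1=5

18,5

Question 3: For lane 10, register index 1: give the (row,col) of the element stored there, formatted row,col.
2,5

10: grp=2,tig=2
[1] (2+0,2*2+1+0) = (2,5)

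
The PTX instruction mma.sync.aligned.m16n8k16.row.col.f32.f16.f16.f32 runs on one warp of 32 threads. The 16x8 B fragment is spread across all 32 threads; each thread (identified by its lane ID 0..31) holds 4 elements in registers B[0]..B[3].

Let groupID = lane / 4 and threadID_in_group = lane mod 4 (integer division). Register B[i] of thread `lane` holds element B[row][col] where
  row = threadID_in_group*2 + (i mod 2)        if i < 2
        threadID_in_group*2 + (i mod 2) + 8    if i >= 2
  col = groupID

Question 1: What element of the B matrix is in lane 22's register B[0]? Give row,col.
22: grp=5,tig=2
[0] (2*2+0+0,5) = (4,5)

4,5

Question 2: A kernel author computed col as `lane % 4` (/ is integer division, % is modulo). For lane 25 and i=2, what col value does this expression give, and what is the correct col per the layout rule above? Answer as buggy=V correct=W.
buggy=1 correct=6

`lane % 4`[25,2]=>1
lane 25=>25/4=6, 25 mod 4=1
i=2  r:2·1+0+8=>10  c:6
col: 1 vs 6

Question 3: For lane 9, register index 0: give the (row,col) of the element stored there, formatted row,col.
2,2

9: G=2,T=1
[0] (1*2+0+0,2) = (2,2)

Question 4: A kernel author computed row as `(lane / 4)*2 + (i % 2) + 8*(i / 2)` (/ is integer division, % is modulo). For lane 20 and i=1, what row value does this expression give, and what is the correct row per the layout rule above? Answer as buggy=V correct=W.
`(lane / 4)*2 + (i % 2) + 8*(i / 2)`[20,1]->11
L=20->g=20>>2=5, t=20&3=0
[1]->row 0·2+1+0=1  col g=5
row: 11 vs 1

buggy=11 correct=1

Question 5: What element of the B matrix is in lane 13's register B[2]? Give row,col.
10,3

lane 13: g=3 (13/4), t=1 (13%4)
i=2: r=1*2+0+8=10, c=g=3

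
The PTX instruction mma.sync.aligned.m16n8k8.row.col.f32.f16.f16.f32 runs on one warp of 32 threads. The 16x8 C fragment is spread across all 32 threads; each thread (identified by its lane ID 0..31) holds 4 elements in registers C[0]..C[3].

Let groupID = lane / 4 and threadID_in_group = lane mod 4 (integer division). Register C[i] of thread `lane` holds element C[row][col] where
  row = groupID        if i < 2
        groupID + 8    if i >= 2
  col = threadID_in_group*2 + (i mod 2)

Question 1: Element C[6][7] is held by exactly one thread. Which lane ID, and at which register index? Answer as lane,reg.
r=6⇒gr=6,Rb=0  c=7⇒th=3,odd=1
L=6*4+3=27  i=0*2+1=1

27,1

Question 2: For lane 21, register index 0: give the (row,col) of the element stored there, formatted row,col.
5,2

L=21=>grp=21>>2=5, tig=21&3=1
[0]=>row 5+0=5  col 1·2+0=2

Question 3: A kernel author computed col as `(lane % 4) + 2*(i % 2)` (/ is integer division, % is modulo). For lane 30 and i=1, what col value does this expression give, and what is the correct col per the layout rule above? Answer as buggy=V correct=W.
buggy=4 correct=5

`(lane % 4) + 2*(i % 2)`[30,1]⇒4
lane 30⇒30/4=7, 30 mod 4=2
i=1  r:7+0⇒7  c:2·2+1⇒5
col: 4 vs 5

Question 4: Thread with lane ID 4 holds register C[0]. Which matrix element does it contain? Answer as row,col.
1,0

L=4=>grp=4>>2=1, tig=4&3=0
[0]=>row 1+0=1  col 0·2+0=0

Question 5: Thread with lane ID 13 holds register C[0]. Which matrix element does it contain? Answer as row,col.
3,2

L=13⇒gr=13>>2=3, th=13&3=1
[0]⇒row 3+0=3  col 1·2+0=2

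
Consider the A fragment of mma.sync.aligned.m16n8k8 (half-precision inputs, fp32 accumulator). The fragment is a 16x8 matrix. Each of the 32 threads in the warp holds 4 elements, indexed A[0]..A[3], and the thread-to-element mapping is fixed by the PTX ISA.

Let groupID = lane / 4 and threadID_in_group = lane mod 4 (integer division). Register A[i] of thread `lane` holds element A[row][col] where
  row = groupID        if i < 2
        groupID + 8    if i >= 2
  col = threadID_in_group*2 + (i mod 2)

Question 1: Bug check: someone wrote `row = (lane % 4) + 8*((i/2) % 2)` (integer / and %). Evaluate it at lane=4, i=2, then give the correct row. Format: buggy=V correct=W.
buggy=8 correct=9

`(lane % 4) + 8*((i/2) % 2)`[4,2]→8
4: G=1,T=0
[2] (1+8,0*2+0) = (9,0)
row: 8 vs 9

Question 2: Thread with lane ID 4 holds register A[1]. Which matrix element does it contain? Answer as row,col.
L=4⇒gr=4>>2=1, th=4&3=0
[1]⇒row 1+0=1  col 0·2+1=1

1,1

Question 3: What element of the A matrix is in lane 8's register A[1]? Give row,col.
2,1

lane 8: g=2 (8/4), t=0 (8%4)
i=1: r=2+0=2, c=0*2+1=1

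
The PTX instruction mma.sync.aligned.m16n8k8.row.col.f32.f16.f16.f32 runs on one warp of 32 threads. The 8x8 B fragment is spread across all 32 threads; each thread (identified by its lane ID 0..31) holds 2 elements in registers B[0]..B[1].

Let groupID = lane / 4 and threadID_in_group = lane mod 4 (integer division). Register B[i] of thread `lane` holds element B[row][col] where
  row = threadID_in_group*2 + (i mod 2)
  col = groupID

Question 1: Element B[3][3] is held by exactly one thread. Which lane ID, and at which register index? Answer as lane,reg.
13,1

c=3⇒gr=3  r=3⇒th=1,odd=1
L=3*4+1=13  i=1=1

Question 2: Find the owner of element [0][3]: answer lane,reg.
12,0

c=3⇒gr=3  r=0⇒th=0,odd=0
L=3*4+0=12  i=0=0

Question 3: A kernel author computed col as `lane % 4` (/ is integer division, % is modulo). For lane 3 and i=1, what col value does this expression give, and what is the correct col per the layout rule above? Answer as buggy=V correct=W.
buggy=3 correct=0

`lane % 4`[3,1]->3
3: g=0,t=3
[1] (3*2+1,0) = (7,0)
col: 3 vs 0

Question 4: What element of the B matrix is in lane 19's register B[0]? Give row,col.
6,4

L=19→G=19>>2=4, T=19&3=3
[0]→row 3·2+0=6  col G=4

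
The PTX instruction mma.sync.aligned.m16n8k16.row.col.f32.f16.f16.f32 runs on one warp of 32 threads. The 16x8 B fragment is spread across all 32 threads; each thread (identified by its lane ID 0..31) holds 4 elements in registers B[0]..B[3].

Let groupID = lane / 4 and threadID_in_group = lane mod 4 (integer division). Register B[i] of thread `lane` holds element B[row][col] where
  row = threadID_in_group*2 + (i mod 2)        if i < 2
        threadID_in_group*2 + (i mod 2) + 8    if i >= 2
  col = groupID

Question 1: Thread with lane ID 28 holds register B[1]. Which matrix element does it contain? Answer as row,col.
1,7

lane 28->28/4=7, 28 mod 4=0
i=1  r:2·0+1+0->1  c:7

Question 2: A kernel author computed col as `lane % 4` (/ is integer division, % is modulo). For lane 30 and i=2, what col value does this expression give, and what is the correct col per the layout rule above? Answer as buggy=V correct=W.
`lane % 4`[30,2]=>2
lane 30=>30/4=7, 30 mod 4=2
i=2  r:2·2+0+8=>12  c:7
col: 2 vs 7

buggy=2 correct=7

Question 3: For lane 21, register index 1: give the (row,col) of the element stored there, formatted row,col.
lane 21→21/4=5, 21 mod 4=1
i=1  r:2·1+1+0→3  c:5

3,5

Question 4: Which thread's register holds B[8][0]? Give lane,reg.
0,2

c: 0->gid=0  r: 8->r8=1,tid=0,i&1=0
L=0*4+0=0  i=1*2+0=2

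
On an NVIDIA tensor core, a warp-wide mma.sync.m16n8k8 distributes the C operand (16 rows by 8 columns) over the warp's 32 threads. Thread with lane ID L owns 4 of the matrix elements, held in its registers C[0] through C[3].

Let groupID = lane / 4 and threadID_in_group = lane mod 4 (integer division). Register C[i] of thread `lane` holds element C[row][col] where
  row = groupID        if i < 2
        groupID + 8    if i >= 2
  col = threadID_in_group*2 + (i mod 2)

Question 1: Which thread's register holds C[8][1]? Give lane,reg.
0,3

r:8=>grp=0,rB=1  c:1=>tig=0,lo=1
L=0*4+0=0  i=1*2+1=3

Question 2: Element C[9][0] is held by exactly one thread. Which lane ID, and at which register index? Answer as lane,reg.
4,2

r=9→G=1,rhi=1  c=0→T=0,p=0
L=1*4+0=4  i=1*2+0=2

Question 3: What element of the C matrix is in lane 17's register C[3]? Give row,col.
12,3

lane 17=>17/4=4, 17 mod 4=1
i=3  r:4+8=>12  c:2·1+1=>3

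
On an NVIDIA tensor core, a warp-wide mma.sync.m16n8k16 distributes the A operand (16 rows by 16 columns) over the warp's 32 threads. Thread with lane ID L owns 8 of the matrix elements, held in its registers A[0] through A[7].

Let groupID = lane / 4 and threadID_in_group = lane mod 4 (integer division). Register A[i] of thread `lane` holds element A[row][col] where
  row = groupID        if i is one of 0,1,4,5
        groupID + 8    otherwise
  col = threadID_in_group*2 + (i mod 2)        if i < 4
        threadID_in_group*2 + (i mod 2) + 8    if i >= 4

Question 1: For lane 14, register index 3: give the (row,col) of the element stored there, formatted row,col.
lane 14->14/4=3, 14 mod 4=2
i=3  r:3+8->11  c:2·2+1+0->5

11,5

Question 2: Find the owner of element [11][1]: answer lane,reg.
r: 11->gid=3,r8=1  c: 1->c8=0,tid=0,i&1=1
L=3*4+0=12  i=0*4+1*2+1=3

12,3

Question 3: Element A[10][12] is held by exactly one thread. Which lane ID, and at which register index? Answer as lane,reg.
r=10→G=2,rhi=1  c=12→chi=1,T=2,p=0
L=2*4+2=10  i=1*4+1*2+0=6

10,6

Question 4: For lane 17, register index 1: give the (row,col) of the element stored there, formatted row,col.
lane 17: grp=4 (17/4), tig=1 (17%4)
i=1: r=4+0=4, c=1*2+1+0=3

4,3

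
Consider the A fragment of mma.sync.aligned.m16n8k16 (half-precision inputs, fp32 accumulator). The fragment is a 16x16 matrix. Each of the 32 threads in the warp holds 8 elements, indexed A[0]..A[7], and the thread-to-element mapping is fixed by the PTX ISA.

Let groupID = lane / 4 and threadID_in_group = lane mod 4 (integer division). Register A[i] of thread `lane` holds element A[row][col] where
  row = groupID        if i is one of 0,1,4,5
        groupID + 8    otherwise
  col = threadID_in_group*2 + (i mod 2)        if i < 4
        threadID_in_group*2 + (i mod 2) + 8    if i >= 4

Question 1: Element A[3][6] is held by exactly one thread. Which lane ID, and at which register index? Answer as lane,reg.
r:3=>grp=3,rB=0  c:6=>cB=0,tig=3,lo=0
L=3*4+3=15  i=0*4+0*2+0=0

15,0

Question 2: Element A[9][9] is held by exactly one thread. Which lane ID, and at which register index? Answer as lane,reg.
r:9=>grp=1,rB=1  c:9=>cB=1,tig=0,lo=1
L=1*4+0=4  i=1*4+1*2+1=7

4,7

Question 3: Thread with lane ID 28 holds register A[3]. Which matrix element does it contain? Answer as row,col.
lane 28->28/4=7, 28 mod 4=0
i=3  r:7+8->15  c:2·0+1+0->1

15,1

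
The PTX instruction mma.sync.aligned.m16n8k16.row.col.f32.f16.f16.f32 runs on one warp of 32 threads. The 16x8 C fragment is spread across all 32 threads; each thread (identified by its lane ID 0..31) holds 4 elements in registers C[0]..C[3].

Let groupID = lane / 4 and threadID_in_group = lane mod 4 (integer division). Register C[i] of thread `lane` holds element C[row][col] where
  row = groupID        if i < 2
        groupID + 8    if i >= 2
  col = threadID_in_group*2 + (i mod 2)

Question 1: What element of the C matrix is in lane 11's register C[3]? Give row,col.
lane 11: G=2 (11/4), T=3 (11%4)
i=3: r=2+8=10, c=3*2+1=7

10,7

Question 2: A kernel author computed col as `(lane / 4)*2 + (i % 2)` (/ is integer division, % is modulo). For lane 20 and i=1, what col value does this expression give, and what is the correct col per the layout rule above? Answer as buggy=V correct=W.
`(lane / 4)*2 + (i % 2)`[20,1]→11
20: G=5,T=0
[1] (5+0,0*2+1) = (5,1)
col: 11 vs 1

buggy=11 correct=1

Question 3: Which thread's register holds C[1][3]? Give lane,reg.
5,1

r=1→G=1,rhi=0  c=3→T=1,p=1
L=1*4+1=5  i=0*2+1=1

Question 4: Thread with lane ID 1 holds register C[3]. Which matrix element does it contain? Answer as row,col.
1: grp=0,tig=1
[3] (0+8,1*2+1) = (8,3)

8,3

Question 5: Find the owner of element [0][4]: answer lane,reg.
r=0⇒gr=0,Rb=0  c=4⇒th=2,odd=0
L=0*4+2=2  i=0*2+0=0

2,0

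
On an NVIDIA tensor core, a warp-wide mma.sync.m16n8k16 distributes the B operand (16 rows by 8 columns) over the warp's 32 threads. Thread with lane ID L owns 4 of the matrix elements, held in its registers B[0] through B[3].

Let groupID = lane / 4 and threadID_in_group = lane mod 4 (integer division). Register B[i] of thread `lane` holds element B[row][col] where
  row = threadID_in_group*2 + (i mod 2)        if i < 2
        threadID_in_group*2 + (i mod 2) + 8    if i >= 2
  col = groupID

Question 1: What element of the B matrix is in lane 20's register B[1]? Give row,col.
1,5

lane 20: gid=5 (20/4), tid=0 (20%4)
i=1: r=0*2+1+0=1, c=gid=5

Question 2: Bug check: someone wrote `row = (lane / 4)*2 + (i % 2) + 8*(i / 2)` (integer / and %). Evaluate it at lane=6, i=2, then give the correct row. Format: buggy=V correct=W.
buggy=10 correct=12

`(lane / 4)*2 + (i % 2) + 8*(i / 2)`[6,2]→10
lane 6: G=1 (6/4), T=2 (6%4)
i=2: r=2*2+0+8=12, c=G=1
row: 10 vs 12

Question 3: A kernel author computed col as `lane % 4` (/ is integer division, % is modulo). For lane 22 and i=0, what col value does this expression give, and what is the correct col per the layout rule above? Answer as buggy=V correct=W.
buggy=2 correct=5

`lane % 4`[22,0]->2
lane 22: g=5 (22/4), t=2 (22%4)
i=0: r=2*2+0+0=4, c=g=5
col: 2 vs 5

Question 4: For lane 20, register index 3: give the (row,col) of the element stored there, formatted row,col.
L=20=>grp=20>>2=5, tig=20&3=0
[3]=>row 0·2+1+8=9  col grp=5

9,5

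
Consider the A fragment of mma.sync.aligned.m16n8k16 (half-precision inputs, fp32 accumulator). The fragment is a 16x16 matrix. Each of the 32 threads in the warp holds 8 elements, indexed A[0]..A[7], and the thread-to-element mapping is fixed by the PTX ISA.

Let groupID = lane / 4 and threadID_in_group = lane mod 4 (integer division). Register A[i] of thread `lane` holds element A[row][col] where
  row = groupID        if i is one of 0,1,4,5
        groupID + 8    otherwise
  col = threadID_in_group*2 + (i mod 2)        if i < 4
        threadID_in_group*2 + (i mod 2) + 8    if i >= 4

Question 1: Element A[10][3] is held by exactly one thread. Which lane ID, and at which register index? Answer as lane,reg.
r=10⇒gr=2,Rb=1  c=3⇒Cb=0,th=1,odd=1
L=2*4+1=9  i=0*4+1*2+1=3

9,3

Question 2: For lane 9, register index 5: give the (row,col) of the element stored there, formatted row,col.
lane 9: g=2 (9/4), t=1 (9%4)
i=5: r=2+0=2, c=1*2+1+8=11

2,11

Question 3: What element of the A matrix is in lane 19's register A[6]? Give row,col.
lane 19: gr=4 (19/4), th=3 (19%4)
i=6: r=4+8=12, c=3*2+0+8=14

12,14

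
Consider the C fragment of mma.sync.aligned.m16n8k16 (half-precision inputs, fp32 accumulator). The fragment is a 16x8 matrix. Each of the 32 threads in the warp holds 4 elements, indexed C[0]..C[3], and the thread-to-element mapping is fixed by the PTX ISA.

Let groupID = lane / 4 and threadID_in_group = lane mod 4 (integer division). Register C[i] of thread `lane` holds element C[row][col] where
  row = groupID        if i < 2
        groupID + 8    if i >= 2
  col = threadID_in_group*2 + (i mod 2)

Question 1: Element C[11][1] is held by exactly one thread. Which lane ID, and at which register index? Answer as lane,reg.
12,3

r=11→G=3,rhi=1  c=1→T=0,p=1
L=3*4+0=12  i=1*2+1=3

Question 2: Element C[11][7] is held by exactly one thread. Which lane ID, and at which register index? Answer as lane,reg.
r:11=>grp=3,rB=1  c:7=>tig=3,lo=1
L=3*4+3=15  i=1*2+1=3

15,3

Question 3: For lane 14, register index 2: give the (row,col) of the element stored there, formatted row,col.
lane 14⇒14/4=3, 14 mod 4=2
i=2  r:3+8⇒11  c:2·2+0⇒4

11,4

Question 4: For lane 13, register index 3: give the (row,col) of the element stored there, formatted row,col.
13: g=3,t=1
[3] (3+8,1*2+1) = (11,3)

11,3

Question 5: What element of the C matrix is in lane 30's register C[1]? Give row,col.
L=30->gid=30>>2=7, tid=30&3=2
[1]->row 7+0=7  col 2·2+1=5

7,5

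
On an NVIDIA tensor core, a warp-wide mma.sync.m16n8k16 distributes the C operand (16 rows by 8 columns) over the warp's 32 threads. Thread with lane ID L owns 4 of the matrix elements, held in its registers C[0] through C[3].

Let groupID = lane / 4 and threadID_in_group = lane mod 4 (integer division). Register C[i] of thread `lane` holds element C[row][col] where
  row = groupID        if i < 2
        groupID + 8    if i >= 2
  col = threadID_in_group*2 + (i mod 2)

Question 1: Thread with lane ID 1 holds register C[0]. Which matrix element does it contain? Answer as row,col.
lane 1→1/4=0, 1 mod 4=1
i=0  r:0+0→0  c:2·1+0→2

0,2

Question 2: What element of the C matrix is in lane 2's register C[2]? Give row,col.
2: G=0,T=2
[2] (0+8,2*2+0) = (8,4)

8,4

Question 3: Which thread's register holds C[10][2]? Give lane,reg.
r:10=>grp=2,rB=1  c:2=>tig=1,lo=0
L=2*4+1=9  i=1*2+0=2

9,2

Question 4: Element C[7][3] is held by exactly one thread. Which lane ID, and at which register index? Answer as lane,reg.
r=7⇒gr=7,Rb=0  c=3⇒th=1,odd=1
L=7*4+1=29  i=0*2+1=1

29,1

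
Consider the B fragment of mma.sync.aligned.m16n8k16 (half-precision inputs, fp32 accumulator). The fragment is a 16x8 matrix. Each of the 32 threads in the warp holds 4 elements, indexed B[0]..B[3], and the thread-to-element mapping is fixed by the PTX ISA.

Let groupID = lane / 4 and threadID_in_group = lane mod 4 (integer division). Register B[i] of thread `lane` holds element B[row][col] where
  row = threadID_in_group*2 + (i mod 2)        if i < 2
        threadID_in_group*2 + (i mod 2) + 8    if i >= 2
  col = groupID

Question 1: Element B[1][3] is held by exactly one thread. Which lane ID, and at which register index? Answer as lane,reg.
12,1

c=3→G=3  r=1→rhi=0,T=0,p=1
L=3*4+0=12  i=0*2+1=1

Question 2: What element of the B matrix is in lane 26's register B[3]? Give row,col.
13,6

lane 26: gid=6 (26/4), tid=2 (26%4)
i=3: r=2*2+1+8=13, c=gid=6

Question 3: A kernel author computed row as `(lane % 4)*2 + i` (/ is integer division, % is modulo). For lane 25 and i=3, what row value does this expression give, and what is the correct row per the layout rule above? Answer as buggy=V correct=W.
`(lane % 4)*2 + i`[25,3]->5
25: gid=6,tid=1
[3] (1*2+1+8,6) = (11,6)
row: 5 vs 11

buggy=5 correct=11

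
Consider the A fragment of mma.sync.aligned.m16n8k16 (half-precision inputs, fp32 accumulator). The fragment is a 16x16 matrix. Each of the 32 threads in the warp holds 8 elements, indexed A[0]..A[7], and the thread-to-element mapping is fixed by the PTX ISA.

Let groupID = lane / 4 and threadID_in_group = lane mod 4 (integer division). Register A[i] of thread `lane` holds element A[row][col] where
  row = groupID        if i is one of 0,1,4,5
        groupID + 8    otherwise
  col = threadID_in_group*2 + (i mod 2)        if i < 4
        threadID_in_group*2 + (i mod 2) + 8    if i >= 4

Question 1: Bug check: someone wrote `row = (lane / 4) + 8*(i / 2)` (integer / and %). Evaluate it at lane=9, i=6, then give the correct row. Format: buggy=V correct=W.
`(lane / 4) + 8*(i / 2)`[9,6]->26
9: g=2,t=1
[6] (2+8,1*2+0+8) = (10,10)
row: 26 vs 10

buggy=26 correct=10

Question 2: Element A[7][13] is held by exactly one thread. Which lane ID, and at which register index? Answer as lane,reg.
r=7->g=7,rb=0  c=13->cb=1,t=2,b0=1
L=7*4+2=30  i=1*4+0*2+1=5

30,5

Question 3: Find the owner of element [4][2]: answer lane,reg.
r=4→G=4,rhi=0  c=2→chi=0,T=1,p=0
L=4*4+1=17  i=0*4+0*2+0=0

17,0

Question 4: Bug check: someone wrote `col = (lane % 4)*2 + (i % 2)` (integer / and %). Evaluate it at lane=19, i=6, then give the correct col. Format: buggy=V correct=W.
`(lane % 4)*2 + (i % 2)`[19,6]=>6
L=19=>grp=19>>2=4, tig=19&3=3
[6]=>row 4+8=12  col 3·2+0+8=14
col: 6 vs 14

buggy=6 correct=14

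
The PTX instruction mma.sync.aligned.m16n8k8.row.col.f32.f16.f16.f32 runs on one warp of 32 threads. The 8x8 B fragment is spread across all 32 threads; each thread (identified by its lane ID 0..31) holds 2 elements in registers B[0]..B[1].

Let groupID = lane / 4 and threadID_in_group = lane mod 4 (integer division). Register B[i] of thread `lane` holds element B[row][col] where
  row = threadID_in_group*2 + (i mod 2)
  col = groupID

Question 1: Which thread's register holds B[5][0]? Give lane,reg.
2,1

c=0⇒gr=0  r=5⇒th=2,odd=1
L=0*4+2=2  i=1=1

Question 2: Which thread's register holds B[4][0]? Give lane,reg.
2,0

c=0->g=0  r=4->t=2,b0=0
L=0*4+2=2  i=0=0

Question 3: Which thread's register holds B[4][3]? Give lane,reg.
c:3=>grp=3  r:4=>tig=2,lo=0
L=3*4+2=14  i=0=0

14,0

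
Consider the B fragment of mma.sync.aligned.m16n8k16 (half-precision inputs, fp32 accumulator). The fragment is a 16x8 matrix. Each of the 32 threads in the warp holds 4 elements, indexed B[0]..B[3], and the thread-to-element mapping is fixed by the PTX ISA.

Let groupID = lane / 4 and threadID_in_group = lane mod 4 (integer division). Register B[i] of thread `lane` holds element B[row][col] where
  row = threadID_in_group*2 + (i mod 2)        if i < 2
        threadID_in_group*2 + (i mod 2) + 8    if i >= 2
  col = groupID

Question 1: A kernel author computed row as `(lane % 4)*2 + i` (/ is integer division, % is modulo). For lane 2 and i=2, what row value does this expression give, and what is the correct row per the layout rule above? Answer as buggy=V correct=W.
`(lane % 4)*2 + i`[2,2]=>6
L=2=>grp=2>>2=0, tig=2&3=2
[2]=>row 2·2+0+8=12  col grp=0
row: 6 vs 12

buggy=6 correct=12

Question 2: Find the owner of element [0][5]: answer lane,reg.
20,0

c:5=>grp=5  r:0=>rB=0,tig=0,lo=0
L=5*4+0=20  i=0*2+0=0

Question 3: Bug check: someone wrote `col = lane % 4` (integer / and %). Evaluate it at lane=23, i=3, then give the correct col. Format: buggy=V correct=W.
`lane % 4`[23,3]=>3
23: grp=5,tig=3
[3] (3*2+1+8,5) = (15,5)
col: 3 vs 5

buggy=3 correct=5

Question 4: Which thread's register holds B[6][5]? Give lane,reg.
23,0

c=5→G=5  r=6→rhi=0,T=3,p=0
L=5*4+3=23  i=0*2+0=0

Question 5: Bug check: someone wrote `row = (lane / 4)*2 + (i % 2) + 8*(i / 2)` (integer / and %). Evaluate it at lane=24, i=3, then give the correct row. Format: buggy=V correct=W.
buggy=21 correct=9

`(lane / 4)*2 + (i % 2) + 8*(i / 2)`[24,3]->21
lane 24: gid=6 (24/4), tid=0 (24%4)
i=3: r=0*2+1+8=9, c=gid=6
row: 21 vs 9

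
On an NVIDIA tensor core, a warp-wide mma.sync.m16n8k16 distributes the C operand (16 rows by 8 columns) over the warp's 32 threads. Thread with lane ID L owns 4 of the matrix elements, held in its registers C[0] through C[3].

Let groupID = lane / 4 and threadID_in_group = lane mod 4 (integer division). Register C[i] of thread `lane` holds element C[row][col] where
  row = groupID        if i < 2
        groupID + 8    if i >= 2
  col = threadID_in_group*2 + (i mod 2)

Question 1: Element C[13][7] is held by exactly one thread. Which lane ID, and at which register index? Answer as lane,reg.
23,3

r:13=>grp=5,rB=1  c:7=>tig=3,lo=1
L=5*4+3=23  i=1*2+1=3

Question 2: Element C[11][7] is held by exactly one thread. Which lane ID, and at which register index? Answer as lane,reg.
15,3

r=11->g=3,rb=1  c=7->t=3,b0=1
L=3*4+3=15  i=1*2+1=3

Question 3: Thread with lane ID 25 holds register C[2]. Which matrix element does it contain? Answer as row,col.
14,2

lane 25->25/4=6, 25 mod 4=1
i=2  r:6+8->14  c:2·1+0->2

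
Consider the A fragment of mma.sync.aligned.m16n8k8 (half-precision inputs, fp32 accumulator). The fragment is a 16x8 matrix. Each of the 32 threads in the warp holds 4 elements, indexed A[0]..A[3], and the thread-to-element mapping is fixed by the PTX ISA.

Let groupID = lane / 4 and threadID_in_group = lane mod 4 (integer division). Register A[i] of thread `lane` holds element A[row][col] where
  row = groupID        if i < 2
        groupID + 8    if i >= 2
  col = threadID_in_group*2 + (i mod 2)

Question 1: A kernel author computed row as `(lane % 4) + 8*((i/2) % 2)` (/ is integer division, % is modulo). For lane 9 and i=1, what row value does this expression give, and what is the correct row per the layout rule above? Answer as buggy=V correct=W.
`(lane % 4) + 8*((i/2) % 2)`[9,1]⇒1
lane 9⇒9/4=2, 9 mod 4=1
i=1  r:2+0⇒2  c:2·1+1⇒3
row: 1 vs 2

buggy=1 correct=2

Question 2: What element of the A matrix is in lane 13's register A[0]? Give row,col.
3,2

L=13⇒gr=13>>2=3, th=13&3=1
[0]⇒row 3+0=3  col 1·2+0=2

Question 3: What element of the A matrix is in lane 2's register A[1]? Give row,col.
lane 2->2/4=0, 2 mod 4=2
i=1  r:0+0->0  c:2·2+1->5

0,5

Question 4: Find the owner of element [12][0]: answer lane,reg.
16,2

r: 12->gid=4,r8=1  c: 0->tid=0,i&1=0
L=4*4+0=16  i=1*2+0=2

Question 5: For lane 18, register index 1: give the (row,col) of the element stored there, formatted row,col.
4,5

lane 18→18/4=4, 18 mod 4=2
i=1  r:4+0→4  c:2·2+1→5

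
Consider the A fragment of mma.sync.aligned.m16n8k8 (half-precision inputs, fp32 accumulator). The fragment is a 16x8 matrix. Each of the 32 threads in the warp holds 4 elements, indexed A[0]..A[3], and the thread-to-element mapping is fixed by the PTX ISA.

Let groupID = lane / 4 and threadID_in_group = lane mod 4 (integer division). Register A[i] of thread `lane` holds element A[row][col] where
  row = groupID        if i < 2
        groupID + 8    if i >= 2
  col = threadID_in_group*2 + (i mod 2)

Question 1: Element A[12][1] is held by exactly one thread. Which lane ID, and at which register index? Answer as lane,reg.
r=12→G=4,rhi=1  c=1→T=0,p=1
L=4*4+0=16  i=1*2+1=3

16,3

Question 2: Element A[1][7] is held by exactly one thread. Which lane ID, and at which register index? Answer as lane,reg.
7,1

r:1=>grp=1,rB=0  c:7=>tig=3,lo=1
L=1*4+3=7  i=0*2+1=1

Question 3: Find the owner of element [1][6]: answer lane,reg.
7,0

r: 1->gid=1,r8=0  c: 6->tid=3,i&1=0
L=1*4+3=7  i=0*2+0=0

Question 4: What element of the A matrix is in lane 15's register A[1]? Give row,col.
lane 15→15/4=3, 15 mod 4=3
i=1  r:3+0→3  c:2·3+1→7

3,7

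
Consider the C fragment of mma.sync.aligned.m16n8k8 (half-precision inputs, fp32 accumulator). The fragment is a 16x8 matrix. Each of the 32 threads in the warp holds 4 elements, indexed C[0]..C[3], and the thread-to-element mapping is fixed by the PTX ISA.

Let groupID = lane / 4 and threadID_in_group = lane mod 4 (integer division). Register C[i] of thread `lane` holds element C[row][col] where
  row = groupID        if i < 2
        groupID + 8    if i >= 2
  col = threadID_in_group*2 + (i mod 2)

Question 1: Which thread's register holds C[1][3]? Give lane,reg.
5,1

r=1⇒gr=1,Rb=0  c=3⇒th=1,odd=1
L=1*4+1=5  i=0*2+1=1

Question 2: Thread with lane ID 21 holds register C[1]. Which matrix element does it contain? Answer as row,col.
lane 21: gr=5 (21/4), th=1 (21%4)
i=1: r=5+0=5, c=1*2+1=3

5,3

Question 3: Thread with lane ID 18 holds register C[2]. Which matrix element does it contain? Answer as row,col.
L=18→G=18>>2=4, T=18&3=2
[2]→row 4+8=12  col 2·2+0=4

12,4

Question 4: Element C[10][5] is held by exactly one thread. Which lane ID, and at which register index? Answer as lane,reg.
10,3

r=10→G=2,rhi=1  c=5→T=2,p=1
L=2*4+2=10  i=1*2+1=3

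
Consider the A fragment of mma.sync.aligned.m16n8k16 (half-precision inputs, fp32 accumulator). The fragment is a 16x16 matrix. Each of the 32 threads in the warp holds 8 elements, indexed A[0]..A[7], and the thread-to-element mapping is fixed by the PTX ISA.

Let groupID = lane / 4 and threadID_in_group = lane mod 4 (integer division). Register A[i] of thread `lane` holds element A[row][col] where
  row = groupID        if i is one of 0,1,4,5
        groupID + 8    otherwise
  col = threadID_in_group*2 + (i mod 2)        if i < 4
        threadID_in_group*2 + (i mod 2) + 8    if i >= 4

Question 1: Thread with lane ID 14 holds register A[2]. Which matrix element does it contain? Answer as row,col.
L=14⇒gr=14>>2=3, th=14&3=2
[2]⇒row 3+8=11  col 2·2+0+0=4

11,4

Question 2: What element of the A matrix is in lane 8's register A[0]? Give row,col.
8: gr=2,th=0
[0] (2+0,0*2+0+0) = (2,0)

2,0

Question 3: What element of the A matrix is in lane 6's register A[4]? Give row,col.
L=6⇒gr=6>>2=1, th=6&3=2
[4]⇒row 1+0=1  col 2·2+0+8=12

1,12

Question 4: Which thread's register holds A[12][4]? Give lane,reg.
18,2

r=12→G=4,rhi=1  c=4→chi=0,T=2,p=0
L=4*4+2=18  i=0*4+1*2+0=2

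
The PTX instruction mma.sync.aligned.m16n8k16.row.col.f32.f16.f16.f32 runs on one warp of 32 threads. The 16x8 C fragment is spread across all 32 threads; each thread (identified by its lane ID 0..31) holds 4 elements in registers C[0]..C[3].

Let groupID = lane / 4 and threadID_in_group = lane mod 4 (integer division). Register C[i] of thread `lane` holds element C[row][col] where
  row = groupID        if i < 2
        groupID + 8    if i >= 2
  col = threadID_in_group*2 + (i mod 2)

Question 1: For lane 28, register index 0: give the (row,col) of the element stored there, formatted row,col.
7,0

lane 28->28/4=7, 28 mod 4=0
i=0  r:7+0->7  c:2·0+0->0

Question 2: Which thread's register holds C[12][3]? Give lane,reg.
r=12->g=4,rb=1  c=3->t=1,b0=1
L=4*4+1=17  i=1*2+1=3

17,3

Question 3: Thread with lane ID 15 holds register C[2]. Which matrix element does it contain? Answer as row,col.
lane 15->15/4=3, 15 mod 4=3
i=2  r:3+8->11  c:2·3+0->6

11,6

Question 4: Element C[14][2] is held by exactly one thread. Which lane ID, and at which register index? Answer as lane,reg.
r=14→G=6,rhi=1  c=2→T=1,p=0
L=6*4+1=25  i=1*2+0=2

25,2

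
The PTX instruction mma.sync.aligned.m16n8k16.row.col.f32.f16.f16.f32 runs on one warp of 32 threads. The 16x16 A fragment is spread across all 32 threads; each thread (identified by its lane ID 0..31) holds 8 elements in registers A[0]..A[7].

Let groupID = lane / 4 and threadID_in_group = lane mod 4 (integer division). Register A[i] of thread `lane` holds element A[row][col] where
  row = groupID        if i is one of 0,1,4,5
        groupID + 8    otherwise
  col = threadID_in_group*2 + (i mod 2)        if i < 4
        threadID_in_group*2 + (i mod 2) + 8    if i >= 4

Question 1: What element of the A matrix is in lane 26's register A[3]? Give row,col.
14,5

lane 26->26/4=6, 26 mod 4=2
i=3  r:6+8->14  c:2·2+1+0->5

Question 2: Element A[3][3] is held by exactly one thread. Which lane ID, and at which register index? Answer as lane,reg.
r=3⇒gr=3,Rb=0  c=3⇒Cb=0,th=1,odd=1
L=3*4+1=13  i=0*4+0*2+1=1

13,1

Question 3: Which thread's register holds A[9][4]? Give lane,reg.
6,2

r=9→G=1,rhi=1  c=4→chi=0,T=2,p=0
L=1*4+2=6  i=0*4+1*2+0=2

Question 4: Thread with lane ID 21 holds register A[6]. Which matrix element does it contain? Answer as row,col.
lane 21⇒21/4=5, 21 mod 4=1
i=6  r:5+8⇒13  c:2·1+0+8⇒10

13,10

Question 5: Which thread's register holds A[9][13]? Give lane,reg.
r: 9->gid=1,r8=1  c: 13->c8=1,tid=2,i&1=1
L=1*4+2=6  i=1*4+1*2+1=7

6,7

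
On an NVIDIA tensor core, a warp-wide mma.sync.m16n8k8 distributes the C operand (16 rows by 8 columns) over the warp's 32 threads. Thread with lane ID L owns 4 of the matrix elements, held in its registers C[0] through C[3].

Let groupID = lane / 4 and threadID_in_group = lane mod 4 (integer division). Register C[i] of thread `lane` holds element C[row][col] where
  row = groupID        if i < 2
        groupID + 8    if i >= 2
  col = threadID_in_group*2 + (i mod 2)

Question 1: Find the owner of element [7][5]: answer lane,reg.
r: 7->gid=7,r8=0  c: 5->tid=2,i&1=1
L=7*4+2=30  i=0*2+1=1

30,1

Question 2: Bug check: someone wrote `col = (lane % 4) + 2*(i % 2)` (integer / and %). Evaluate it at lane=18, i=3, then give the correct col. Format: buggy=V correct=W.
`(lane % 4) + 2*(i % 2)`[18,3]->4
18: g=4,t=2
[3] (4+8,2*2+1) = (12,5)
col: 4 vs 5

buggy=4 correct=5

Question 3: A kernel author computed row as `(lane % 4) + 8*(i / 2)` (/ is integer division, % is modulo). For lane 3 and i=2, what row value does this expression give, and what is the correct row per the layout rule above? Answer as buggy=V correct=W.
`(lane % 4) + 8*(i / 2)`[3,2]⇒11
L=3⇒gr=3>>2=0, th=3&3=3
[2]⇒row 0+8=8  col 3·2+0=6
row: 11 vs 8

buggy=11 correct=8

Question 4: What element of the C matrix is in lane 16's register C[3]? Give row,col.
lane 16: gr=4 (16/4), th=0 (16%4)
i=3: r=4+8=12, c=0*2+1=1

12,1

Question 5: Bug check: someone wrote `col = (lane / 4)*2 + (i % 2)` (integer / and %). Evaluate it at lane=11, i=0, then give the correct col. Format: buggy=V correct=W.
`(lane / 4)*2 + (i % 2)`[11,0]=>4
lane 11: grp=2 (11/4), tig=3 (11%4)
i=0: r=2+0=2, c=3*2+0=6
col: 4 vs 6

buggy=4 correct=6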